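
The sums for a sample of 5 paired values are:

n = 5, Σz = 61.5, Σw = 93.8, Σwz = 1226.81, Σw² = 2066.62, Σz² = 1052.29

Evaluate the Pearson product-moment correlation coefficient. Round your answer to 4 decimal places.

r = (nΣwz − ΣwΣz) / √[(nΣw² − (Σw)²)(nΣz² − (Σz)²)]
Numerator: 5×1226.81 − 93.8×61.5 = 365.35
Denominator: √[(10333.1 − 8798.44)(5261.45 − 3782.25)] = √[1534.66 × 1479.2] = 1506.6748
r = 365.35 / 1506.6748 ≈ 0.2425

0.2425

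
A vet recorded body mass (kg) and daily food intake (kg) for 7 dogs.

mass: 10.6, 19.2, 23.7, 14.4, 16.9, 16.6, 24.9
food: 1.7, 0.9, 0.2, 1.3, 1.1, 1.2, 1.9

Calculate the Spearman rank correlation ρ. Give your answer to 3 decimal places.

Rank mass: 1, 5, 6, 2, 4, 3, 7
Rank food: 6, 2, 1, 5, 3, 4, 7
d = rank(mass) − rank(food): -5, 3, 5, -3, 1, -1, 0; Σd² = 70
ρ = 1 − 6Σd² / [n(n²−1)] = 1 − 6×70 / (7×48) = 1 − 420/336 ≈ -0.250

-0.250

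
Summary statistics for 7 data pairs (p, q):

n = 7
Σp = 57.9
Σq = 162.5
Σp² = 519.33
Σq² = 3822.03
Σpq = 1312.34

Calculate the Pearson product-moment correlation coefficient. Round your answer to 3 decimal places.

r = (nΣpq − ΣpΣq) / √[(nΣp² − (Σp)²)(nΣq² − (Σq)²)]
Numerator: 7×1312.34 − 57.9×162.5 = -222.37
Denominator: √[(3635.31 − 3352.41)(26754.21 − 26406.25)] = √[282.9 × 347.96] = 313.7481
r = -222.37 / 313.7481 ≈ -0.709

-0.709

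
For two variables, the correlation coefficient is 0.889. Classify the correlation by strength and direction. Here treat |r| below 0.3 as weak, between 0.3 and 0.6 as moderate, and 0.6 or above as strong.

strong positive

r = 0.889 > 0 so the relationship is positive.
|r| = 0.889, which falls in the strong range.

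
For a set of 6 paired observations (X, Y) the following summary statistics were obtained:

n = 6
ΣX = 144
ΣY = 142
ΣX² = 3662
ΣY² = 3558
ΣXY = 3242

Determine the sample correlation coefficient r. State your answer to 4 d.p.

-0.8233

r = (nΣXY − ΣXΣY) / √[(nΣX² − (ΣX)²)(nΣY² − (ΣY)²)]
Numerator: 6×3242 − 144×142 = -996
Denominator: √[(21972 − 20736)(21348 − 20164)] = √[1236 × 1184] = 1209.7206
r = -996 / 1209.7206 ≈ -0.8233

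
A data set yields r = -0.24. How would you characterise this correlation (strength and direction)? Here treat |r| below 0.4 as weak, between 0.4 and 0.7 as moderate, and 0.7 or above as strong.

weak negative

r = -0.24 < 0 so the relationship is negative.
|r| = 0.24, which falls in the weak range.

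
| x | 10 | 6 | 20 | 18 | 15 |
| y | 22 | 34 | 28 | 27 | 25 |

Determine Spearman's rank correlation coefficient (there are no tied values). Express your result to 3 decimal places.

0.000

Rank x: 2, 1, 5, 4, 3
Rank y: 1, 5, 4, 3, 2
d = rank(x) − rank(y): 1, -4, 1, 1, 1; Σd² = 20
ρ = 1 − 6Σd² / [n(n²−1)] = 1 − 6×20 / (5×24) = 1 − 120/120 ≈ 0.000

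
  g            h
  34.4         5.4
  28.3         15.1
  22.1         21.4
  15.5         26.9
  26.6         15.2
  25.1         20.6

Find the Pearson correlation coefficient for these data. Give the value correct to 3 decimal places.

n = 6, Σg = 152, Σh = 104.6, Σg² = 4050.48, Σh² = 2094.14, Σgh = 2424.36
nΣgh − ΣgΣh = 14546.16 − 15899.2 = -1353.04
nΣg² − (Σg)² = 24302.88 − 23104 = 1198.88; nΣh² − (Σh)² = 12564.84 − 10941.16 = 1623.68
r = -1353.04 / √(1198.88 × 1623.68) = -1353.04 / 1395.2052 ≈ -0.970

-0.970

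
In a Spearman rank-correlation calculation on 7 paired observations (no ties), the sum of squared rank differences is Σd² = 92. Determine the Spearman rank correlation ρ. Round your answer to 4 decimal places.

ρ = 1 − 6Σd² / [n(n²−1)] = 1 − 6×92 / (7×48)
  = 1 − 552/336 = 1 − 1.64286 ≈ -0.6429

-0.6429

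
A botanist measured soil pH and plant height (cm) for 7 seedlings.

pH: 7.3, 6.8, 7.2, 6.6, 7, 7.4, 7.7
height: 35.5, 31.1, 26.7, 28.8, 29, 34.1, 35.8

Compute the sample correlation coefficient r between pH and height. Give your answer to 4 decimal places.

0.6658

n = 7, Σx = 50, Σy = 221, Σx² = 357.98, Σy² = 7055.24, Σxy = 1583.95
nΣxy − ΣxΣy = 11087.65 − 11050 = 37.65
nΣx² − (Σx)² = 2505.86 − 2500 = 5.86; nΣy² − (Σy)² = 49386.68 − 48841 = 545.68
r = 37.65 / √(5.86 × 545.68) = 37.65 / 56.5481 ≈ 0.6658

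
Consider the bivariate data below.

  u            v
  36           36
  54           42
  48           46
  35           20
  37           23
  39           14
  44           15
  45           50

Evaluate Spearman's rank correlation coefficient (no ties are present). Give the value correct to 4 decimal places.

0.5238

Rank u: 2, 8, 7, 1, 3, 4, 5, 6
Rank v: 5, 6, 7, 3, 4, 1, 2, 8
d = rank(u) − rank(v): -3, 2, 0, -2, -1, 3, 3, -2; Σd² = 40
ρ = 1 − 6Σd² / [n(n²−1)] = 1 − 6×40 / (8×63) = 1 − 240/504 ≈ 0.5238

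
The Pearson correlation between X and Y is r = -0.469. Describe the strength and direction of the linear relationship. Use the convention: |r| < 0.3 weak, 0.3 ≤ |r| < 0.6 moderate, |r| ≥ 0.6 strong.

r = -0.469 < 0 so the relationship is negative.
|r| = 0.469, which falls in the moderate range.

moderate negative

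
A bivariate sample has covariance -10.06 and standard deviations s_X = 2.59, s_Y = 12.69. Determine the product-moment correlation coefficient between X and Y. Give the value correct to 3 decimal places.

-0.306

r = Cov(X,Y) / (s_X · s_Y) = -10.06 / (2.59 × 12.69)
  = -10.06 / 32.8671 ≈ -0.306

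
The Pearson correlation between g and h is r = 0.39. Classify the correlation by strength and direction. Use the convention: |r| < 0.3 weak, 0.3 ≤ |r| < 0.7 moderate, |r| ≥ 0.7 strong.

r = 0.39 > 0 so the relationship is positive.
|r| = 0.39, which falls in the moderate range.

moderate positive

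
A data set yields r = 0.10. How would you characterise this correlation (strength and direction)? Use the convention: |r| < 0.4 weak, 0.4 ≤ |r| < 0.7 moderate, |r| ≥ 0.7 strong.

r = 0.10 > 0 so the relationship is positive.
|r| = 0.10, which falls in the weak range.

weak positive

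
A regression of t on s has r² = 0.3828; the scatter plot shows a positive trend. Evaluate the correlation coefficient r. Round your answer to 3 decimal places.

|r| = √0.3828 = 0.619
The association is positive, so r = 0.619.

0.619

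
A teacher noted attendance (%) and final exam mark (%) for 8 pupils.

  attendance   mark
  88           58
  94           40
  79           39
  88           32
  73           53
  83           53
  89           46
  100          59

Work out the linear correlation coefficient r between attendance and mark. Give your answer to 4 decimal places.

n = 8, Σx = 694, Σy = 380, Σx² = 60704, Σy² = 18724, Σxy = 33023
nΣxy − ΣxΣy = 264184 − 263720 = 464
nΣx² − (Σx)² = 485632 − 481636 = 3996; nΣy² − (Σy)² = 149792 − 144400 = 5392
r = 464 / √(3996 × 5392) = 464 / 4641.8134 ≈ 0.1000

0.1000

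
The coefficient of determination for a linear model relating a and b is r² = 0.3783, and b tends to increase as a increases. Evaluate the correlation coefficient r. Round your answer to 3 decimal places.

0.615

|r| = √0.3783 = 0.615
The association is positive, so r = 0.615.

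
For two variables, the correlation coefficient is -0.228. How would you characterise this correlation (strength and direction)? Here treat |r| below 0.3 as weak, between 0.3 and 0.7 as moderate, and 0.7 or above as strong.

r = -0.228 < 0 so the relationship is negative.
|r| = 0.228, which falls in the weak range.

weak negative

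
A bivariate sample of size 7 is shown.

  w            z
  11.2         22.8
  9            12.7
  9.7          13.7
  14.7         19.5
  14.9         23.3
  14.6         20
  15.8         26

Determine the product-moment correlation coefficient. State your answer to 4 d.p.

n = 7, Σw = 89.9, Σz = 138, Σw² = 1201.43, Σz² = 2867.96, Σwz = 1839.17
nΣwz − ΣwΣz = 12874.19 − 12406.2 = 467.99
nΣw² − (Σw)² = 8410.01 − 8082.01 = 328; nΣz² − (Σz)² = 20075.72 − 19044 = 1031.72
r = 467.99 / √(328 × 1031.72) = 467.99 / 581.7252 ≈ 0.8045

0.8045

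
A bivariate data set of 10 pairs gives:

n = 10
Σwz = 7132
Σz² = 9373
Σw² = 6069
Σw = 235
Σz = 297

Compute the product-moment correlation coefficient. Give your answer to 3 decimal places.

0.278

r = (nΣwz − ΣwΣz) / √[(nΣw² − (Σw)²)(nΣz² − (Σz)²)]
Numerator: 10×7132 − 235×297 = 1525
Denominator: √[(60690 − 55225)(93730 − 88209)] = √[5465 × 5521] = 5492.9286
r = 1525 / 5492.9286 ≈ 0.278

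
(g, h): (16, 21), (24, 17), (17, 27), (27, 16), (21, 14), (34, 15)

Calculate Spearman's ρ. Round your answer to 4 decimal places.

Rank g: 1, 4, 2, 5, 3, 6
Rank h: 5, 4, 6, 3, 1, 2
d = rank(g) − rank(h): -4, 0, -4, 2, 2, 4; Σd² = 56
ρ = 1 − 6Σd² / [n(n²−1)] = 1 − 6×56 / (6×35) = 1 − 336/210 ≈ -0.6000

-0.6000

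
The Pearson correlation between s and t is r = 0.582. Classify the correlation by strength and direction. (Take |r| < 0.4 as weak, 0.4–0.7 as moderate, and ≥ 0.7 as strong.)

moderate positive

r = 0.582 > 0 so the relationship is positive.
|r| = 0.582, which falls in the moderate range.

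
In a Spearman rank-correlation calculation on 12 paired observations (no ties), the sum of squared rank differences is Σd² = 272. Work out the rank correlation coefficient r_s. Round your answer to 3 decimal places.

0.049

ρ = 1 − 6Σd² / [n(n²−1)] = 1 − 6×272 / (12×143)
  = 1 − 1632/1716 = 1 − 0.9510 ≈ 0.049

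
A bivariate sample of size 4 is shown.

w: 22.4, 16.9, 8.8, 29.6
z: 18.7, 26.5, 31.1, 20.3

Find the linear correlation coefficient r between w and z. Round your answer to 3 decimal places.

-0.895

n = 4, Σw = 77.7, Σz = 96.6, Σw² = 1740.97, Σz² = 2431.24, Σwz = 1741.29
nΣwz − ΣwΣz = 6965.16 − 7505.82 = -540.66
nΣw² − (Σw)² = 6963.88 − 6037.29 = 926.59; nΣz² − (Σz)² = 9724.96 − 9331.56 = 393.4
r = -540.66 / √(926.59 × 393.4) = -540.66 / 603.7553 ≈ -0.895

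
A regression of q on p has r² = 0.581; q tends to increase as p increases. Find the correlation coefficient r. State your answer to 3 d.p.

|r| = √0.581 = 0.762
The association is positive, so r = 0.762.

0.762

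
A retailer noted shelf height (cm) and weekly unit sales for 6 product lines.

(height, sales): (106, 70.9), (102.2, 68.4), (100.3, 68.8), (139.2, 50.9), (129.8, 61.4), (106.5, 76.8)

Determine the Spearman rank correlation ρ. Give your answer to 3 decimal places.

-0.486

Rank height: 3, 2, 1, 6, 5, 4
Rank sales: 5, 3, 4, 1, 2, 6
d = rank(height) − rank(sales): -2, -1, -3, 5, 3, -2; Σd² = 52
ρ = 1 − 6Σd² / [n(n²−1)] = 1 − 6×52 / (6×35) = 1 − 312/210 ≈ -0.486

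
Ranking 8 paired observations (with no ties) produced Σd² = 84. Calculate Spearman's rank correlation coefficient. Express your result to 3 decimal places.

ρ = 1 − 6Σd² / [n(n²−1)] = 1 − 6×84 / (8×63)
  = 1 − 504/504 = 1 − 1.0000 ≈ 0.000

0.000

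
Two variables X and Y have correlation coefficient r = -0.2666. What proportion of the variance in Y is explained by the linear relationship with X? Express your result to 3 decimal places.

r² = (-0.2666)² = 0.071

0.071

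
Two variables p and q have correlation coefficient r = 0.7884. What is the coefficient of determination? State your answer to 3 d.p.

r² = (0.7884)² = 0.622

0.622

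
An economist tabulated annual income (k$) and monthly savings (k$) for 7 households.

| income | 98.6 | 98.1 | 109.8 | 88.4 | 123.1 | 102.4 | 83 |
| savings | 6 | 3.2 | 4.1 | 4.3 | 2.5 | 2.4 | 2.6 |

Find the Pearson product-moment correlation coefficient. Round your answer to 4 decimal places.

-0.1630

n = 7, Σx = 703.4, Σy = 25.1, Σx² = 71744.54, Σy² = 100.31, Σxy = 2505.13
nΣxy − ΣxΣy = 17535.91 − 17655.34 = -119.43
nΣx² − (Σx)² = 502211.78 − 494771.56 = 7440.22; nΣy² − (Σy)² = 702.17 − 630.01 = 72.16
r = -119.43 / √(7440.22 × 72.16) = -119.43 / 732.7252 ≈ -0.1630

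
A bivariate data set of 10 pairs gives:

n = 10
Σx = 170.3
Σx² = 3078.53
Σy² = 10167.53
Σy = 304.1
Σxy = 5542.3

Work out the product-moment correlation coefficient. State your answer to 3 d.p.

0.897

r = (nΣxy − ΣxΣy) / √[(nΣx² − (Σx)²)(nΣy² − (Σy)²)]
Numerator: 10×5542.3 − 170.3×304.1 = 3634.77
Denominator: √[(30785.3 − 29002.09)(101675.3 − 92476.81)] = √[1783.21 × 9198.49] = 4050.0419
r = 3634.77 / 4050.0419 ≈ 0.897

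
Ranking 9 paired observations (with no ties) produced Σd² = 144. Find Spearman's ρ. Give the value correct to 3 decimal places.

ρ = 1 − 6Σd² / [n(n²−1)] = 1 − 6×144 / (9×80)
  = 1 − 864/720 = 1 − 1.2000 ≈ -0.200

-0.200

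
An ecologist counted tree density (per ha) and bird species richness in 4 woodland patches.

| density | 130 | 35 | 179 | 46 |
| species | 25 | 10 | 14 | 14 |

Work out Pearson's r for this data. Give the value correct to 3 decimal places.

0.456

n = 4, Σx = 390, Σy = 63, Σx² = 52282, Σy² = 1117, Σxy = 6750
nΣxy − ΣxΣy = 27000 − 24570 = 2430
nΣx² − (Σx)² = 209128 − 152100 = 57028; nΣy² − (Σy)² = 4468 − 3969 = 499
r = 2430 / √(57028 × 499) = 2430 / 5334.5077 ≈ 0.456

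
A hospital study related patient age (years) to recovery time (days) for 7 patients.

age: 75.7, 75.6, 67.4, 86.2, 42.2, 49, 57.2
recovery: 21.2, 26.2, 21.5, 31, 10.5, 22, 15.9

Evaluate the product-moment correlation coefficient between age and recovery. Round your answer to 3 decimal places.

0.843

n = 7, Σx = 453.3, Σy = 148.3, Σx² = 30872.73, Σy² = 3406.19, Σxy = 10137.44
nΣxy − ΣxΣy = 70962.08 − 67224.39 = 3737.69
nΣx² − (Σx)² = 216109.11 − 205480.89 = 10628.22; nΣy² − (Σy)² = 23843.33 − 21992.89 = 1850.44
r = 3737.69 / √(10628.22 × 1850.44) = 3737.69 / 4434.7360 ≈ 0.843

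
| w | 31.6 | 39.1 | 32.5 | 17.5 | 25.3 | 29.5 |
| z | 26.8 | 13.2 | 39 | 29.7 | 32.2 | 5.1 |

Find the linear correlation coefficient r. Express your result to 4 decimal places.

n = 6, Σw = 175.5, Σz = 146, Σw² = 5400.21, Σz² = 4358.42, Σwz = 4115.36
nΣwz − ΣwΣz = 24692.16 − 25623 = -930.84
nΣw² − (Σw)² = 32401.26 − 30800.25 = 1601.01; nΣz² − (Σz)² = 26150.52 − 21316 = 4834.52
r = -930.84 / √(1601.01 × 4834.52) = -930.84 / 2782.1062 ≈ -0.3346

-0.3346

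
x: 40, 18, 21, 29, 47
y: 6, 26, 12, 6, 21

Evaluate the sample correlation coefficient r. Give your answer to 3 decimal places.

-0.180

n = 5, Σx = 155, Σy = 71, Σx² = 5415, Σy² = 1333, Σxy = 2121
nΣxy − ΣxΣy = 10605 − 11005 = -400
nΣx² − (Σx)² = 27075 − 24025 = 3050; nΣy² − (Σy)² = 6665 − 5041 = 1624
r = -400 / √(3050 × 1624) = -400 / 2225.5786 ≈ -0.180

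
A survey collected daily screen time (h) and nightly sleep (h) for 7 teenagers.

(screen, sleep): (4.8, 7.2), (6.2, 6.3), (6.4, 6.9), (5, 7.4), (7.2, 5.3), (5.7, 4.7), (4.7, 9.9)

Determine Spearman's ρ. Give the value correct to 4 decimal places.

Rank screen: 2, 5, 6, 3, 7, 4, 1
Rank sleep: 5, 3, 4, 6, 2, 1, 7
d = rank(screen) − rank(sleep): -3, 2, 2, -3, 5, 3, -6; Σd² = 96
ρ = 1 − 6Σd² / [n(n²−1)] = 1 − 6×96 / (7×48) = 1 − 576/336 ≈ -0.7143

-0.7143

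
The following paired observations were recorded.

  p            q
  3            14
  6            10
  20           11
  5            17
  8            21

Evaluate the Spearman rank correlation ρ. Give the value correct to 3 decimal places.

Rank p: 1, 3, 5, 2, 4
Rank q: 3, 1, 2, 4, 5
d = rank(p) − rank(q): -2, 2, 3, -2, -1; Σd² = 22
ρ = 1 − 6Σd² / [n(n²−1)] = 1 − 6×22 / (5×24) = 1 − 132/120 ≈ -0.100

-0.100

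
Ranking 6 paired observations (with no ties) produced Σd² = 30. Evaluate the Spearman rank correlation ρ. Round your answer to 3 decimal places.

0.143

ρ = 1 − 6Σd² / [n(n²−1)] = 1 − 6×30 / (6×35)
  = 1 − 180/210 = 1 − 0.8571 ≈ 0.143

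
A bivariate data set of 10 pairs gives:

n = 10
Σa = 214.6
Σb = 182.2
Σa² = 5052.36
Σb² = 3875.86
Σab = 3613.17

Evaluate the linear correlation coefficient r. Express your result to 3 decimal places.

r = (nΣab − ΣaΣb) / √[(nΣa² − (Σa)²)(nΣb² − (Σb)²)]
Numerator: 10×3613.17 − 214.6×182.2 = -2968.42
Denominator: √[(50523.6 − 46053.16)(38758.6 − 33196.84)] = √[4470.44 × 5561.76] = 4986.3328
r = -2968.42 / 4986.3328 ≈ -0.595

-0.595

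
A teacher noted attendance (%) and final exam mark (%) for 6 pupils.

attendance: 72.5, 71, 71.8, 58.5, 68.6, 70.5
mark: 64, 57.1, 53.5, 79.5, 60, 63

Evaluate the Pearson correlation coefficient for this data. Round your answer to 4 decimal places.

n = 6, Σx = 412.9, Σy = 377.1, Σx² = 28550.95, Σy² = 24107.91, Σxy = 25743.65
nΣxy − ΣxΣy = 154461.9 − 155704.59 = -1242.69
nΣx² − (Σx)² = 171305.7 − 170486.41 = 819.29; nΣy² − (Σy)² = 144647.46 − 142204.41 = 2443.05
r = -1242.69 / √(819.29 × 2443.05) = -1242.69 / 1414.7673 ≈ -0.8784

-0.8784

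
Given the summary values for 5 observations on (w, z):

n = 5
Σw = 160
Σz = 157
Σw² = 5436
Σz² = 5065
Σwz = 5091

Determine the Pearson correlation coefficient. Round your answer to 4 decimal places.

0.3241

r = (nΣwz − ΣwΣz) / √[(nΣw² − (Σw)²)(nΣz² − (Σz)²)]
Numerator: 5×5091 − 160×157 = 335
Denominator: √[(27180 − 25600)(25325 − 24649)] = √[1580 × 676] = 1033.4796
r = 335 / 1033.4796 ≈ 0.3241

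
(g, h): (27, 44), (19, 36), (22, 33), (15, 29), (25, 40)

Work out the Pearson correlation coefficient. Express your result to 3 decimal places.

0.910

n = 5, Σg = 108, Σh = 182, Σg² = 2424, Σh² = 6762, Σgh = 4033
nΣgh − ΣgΣh = 20165 − 19656 = 509
nΣg² − (Σg)² = 12120 − 11664 = 456; nΣh² − (Σh)² = 33810 − 33124 = 686
r = 509 / √(456 × 686) = 509 / 559.2996 ≈ 0.910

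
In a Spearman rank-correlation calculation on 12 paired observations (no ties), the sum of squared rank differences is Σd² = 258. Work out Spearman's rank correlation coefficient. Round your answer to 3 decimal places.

ρ = 1 − 6Σd² / [n(n²−1)] = 1 − 6×258 / (12×143)
  = 1 − 1548/1716 = 1 − 0.9021 ≈ 0.098

0.098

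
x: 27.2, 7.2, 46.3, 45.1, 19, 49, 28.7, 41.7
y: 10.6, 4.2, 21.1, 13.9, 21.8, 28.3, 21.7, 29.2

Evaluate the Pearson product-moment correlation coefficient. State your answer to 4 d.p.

0.6427

n = 8, Σx = 264.2, Σy = 150.8, Σx² = 10293.96, Σy² = 3368.08, Σxy = 5563.71
nΣxy − ΣxΣy = 44509.68 − 39841.36 = 4668.32
nΣx² − (Σx)² = 82351.68 − 69801.64 = 12550.04; nΣy² − (Σy)² = 26944.64 − 22740.64 = 4204
r = 4668.32 / √(12550.04 × 4204) = 4668.32 / 7263.6333 ≈ 0.6427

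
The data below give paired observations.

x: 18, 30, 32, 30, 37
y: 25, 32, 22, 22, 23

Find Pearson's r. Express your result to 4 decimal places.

-0.1752

n = 5, Σx = 147, Σy = 124, Σx² = 4517, Σy² = 3146, Σxy = 3625
nΣxy − ΣxΣy = 18125 − 18228 = -103
nΣx² − (Σx)² = 22585 − 21609 = 976; nΣy² − (Σy)² = 15730 − 15376 = 354
r = -103 / √(976 × 354) = -103 / 587.7959 ≈ -0.1752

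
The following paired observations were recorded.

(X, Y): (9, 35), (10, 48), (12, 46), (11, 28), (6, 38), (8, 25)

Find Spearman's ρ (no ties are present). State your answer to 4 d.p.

0.3143

Rank X: 3, 4, 6, 5, 1, 2
Rank Y: 3, 6, 5, 2, 4, 1
d = rank(X) − rank(Y): 0, -2, 1, 3, -3, 1; Σd² = 24
ρ = 1 − 6Σd² / [n(n²−1)] = 1 − 6×24 / (6×35) = 1 − 144/210 ≈ 0.3143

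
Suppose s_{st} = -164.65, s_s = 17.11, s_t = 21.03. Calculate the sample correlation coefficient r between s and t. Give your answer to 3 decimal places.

r = Cov(s,t) / (s_s · s_t) = -164.65 / (17.11 × 21.03)
  = -164.65 / 359.8233 ≈ -0.458

-0.458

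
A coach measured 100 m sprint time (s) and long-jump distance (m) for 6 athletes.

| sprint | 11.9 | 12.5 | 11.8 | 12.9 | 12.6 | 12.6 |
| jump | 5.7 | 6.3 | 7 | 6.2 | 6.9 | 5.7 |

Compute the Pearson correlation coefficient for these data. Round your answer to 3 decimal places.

n = 6, Σx = 74.3, Σy = 37.8, Σx² = 921.03, Σy² = 239.72, Σxy = 467.92
nΣxy − ΣxΣy = 2807.52 − 2808.54 = -1.02
nΣx² − (Σx)² = 5526.18 − 5520.49 = 5.69; nΣy² − (Σy)² = 1438.32 − 1428.84 = 9.48
r = -1.02 / √(5.69 × 9.48) = -1.02 / 7.3445 ≈ -0.139

-0.139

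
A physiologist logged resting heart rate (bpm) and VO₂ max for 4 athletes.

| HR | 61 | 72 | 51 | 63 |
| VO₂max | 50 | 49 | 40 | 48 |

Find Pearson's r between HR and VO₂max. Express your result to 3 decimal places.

n = 4, Σx = 247, Σy = 187, Σx² = 15475, Σy² = 8805, Σxy = 11642
nΣxy − ΣxΣy = 46568 − 46189 = 379
nΣx² − (Σx)² = 61900 − 61009 = 891; nΣy² − (Σy)² = 35220 − 34969 = 251
r = 379 / √(891 × 251) = 379 / 472.9070 ≈ 0.801

0.801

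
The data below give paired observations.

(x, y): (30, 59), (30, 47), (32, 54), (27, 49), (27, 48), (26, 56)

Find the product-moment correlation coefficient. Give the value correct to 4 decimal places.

n = 6, Σx = 172, Σy = 313, Σx² = 4958, Σy² = 16447, Σxy = 8983
nΣxy − ΣxΣy = 53898 − 53836 = 62
nΣx² − (Σx)² = 29748 − 29584 = 164; nΣy² − (Σy)² = 98682 − 97969 = 713
r = 62 / √(164 × 713) = 62 / 341.9532 ≈ 0.1813

0.1813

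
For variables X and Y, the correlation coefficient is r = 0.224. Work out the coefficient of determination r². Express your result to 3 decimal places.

r² = (0.224)² = 0.050

0.050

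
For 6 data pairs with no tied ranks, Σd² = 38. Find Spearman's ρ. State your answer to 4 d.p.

-0.0857

ρ = 1 − 6Σd² / [n(n²−1)] = 1 − 6×38 / (6×35)
  = 1 − 228/210 = 1 − 1.08571 ≈ -0.0857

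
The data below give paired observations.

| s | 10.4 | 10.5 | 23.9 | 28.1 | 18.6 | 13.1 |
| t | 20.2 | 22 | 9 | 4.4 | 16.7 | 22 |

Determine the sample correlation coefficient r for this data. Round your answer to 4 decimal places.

n = 6, Σs = 104.6, Σt = 94.3, Σs² = 2096.8, Σt² = 1755.29, Σst = 1378.64
nΣst − ΣsΣt = 8271.84 − 9863.78 = -1591.94
nΣs² − (Σs)² = 12580.8 − 10941.16 = 1639.64; nΣt² − (Σt)² = 10531.74 − 8892.49 = 1639.25
r = -1591.94 / √(1639.64 × 1639.25) = -1591.94 / 1639.4450 ≈ -0.9710

-0.9710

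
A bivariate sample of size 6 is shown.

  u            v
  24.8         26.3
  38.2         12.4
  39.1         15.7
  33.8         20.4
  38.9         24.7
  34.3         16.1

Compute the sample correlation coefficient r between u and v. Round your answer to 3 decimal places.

-0.579

n = 6, Σu = 209.1, Σv = 115.6, Σu² = 7435.23, Σv² = 2377.4, Σuv = 3942.37
nΣuv − ΣuΣv = 23654.22 − 24171.96 = -517.74
nΣu² − (Σu)² = 44611.38 − 43722.81 = 888.57; nΣv² − (Σv)² = 14264.4 − 13363.36 = 901.04
r = -517.74 / √(888.57 × 901.04) = -517.74 / 894.7833 ≈ -0.579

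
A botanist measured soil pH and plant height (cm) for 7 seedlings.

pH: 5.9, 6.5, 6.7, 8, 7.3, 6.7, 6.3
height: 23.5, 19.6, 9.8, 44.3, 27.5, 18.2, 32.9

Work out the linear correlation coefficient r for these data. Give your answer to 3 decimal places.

n = 7, Σx = 47.4, Σy = 175.8, Σx² = 323.82, Σy² = 5164.84, Σxy = 1216.07
nΣxy − ΣxΣy = 8512.49 − 8332.92 = 179.57
nΣx² − (Σx)² = 2266.74 − 2246.76 = 19.98; nΣy² − (Σy)² = 36153.88 − 30905.64 = 5248.24
r = 179.57 / √(19.98 × 5248.24) = 179.57 / 323.8207 ≈ 0.555

0.555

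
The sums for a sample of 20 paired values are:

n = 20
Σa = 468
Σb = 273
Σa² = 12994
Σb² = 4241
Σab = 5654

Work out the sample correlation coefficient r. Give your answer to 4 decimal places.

-0.7161

r = (nΣab − ΣaΣb) / √[(nΣa² − (Σa)²)(nΣb² − (Σb)²)]
Numerator: 20×5654 − 468×273 = -14684
Denominator: √[(259880 − 219024)(84820 − 74529)] = √[40856 × 10291] = 20504.8554
r = -14684 / 20504.8554 ≈ -0.7161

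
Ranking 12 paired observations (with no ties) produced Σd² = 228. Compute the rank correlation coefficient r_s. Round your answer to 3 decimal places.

ρ = 1 − 6Σd² / [n(n²−1)] = 1 − 6×228 / (12×143)
  = 1 − 1368/1716 = 1 − 0.7972 ≈ 0.203

0.203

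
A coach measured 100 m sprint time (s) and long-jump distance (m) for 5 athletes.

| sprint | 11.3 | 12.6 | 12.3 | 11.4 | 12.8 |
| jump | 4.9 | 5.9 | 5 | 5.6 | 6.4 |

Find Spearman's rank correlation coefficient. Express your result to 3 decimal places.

0.900

Rank sprint: 1, 4, 3, 2, 5
Rank jump: 1, 4, 2, 3, 5
d = rank(sprint) − rank(jump): 0, 0, 1, -1, 0; Σd² = 2
ρ = 1 − 6Σd² / [n(n²−1)] = 1 − 6×2 / (5×24) = 1 − 12/120 ≈ 0.900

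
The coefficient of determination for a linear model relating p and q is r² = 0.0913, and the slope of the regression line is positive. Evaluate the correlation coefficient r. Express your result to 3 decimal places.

0.302

|r| = √0.0913 = 0.302
The association is positive, so r = 0.302.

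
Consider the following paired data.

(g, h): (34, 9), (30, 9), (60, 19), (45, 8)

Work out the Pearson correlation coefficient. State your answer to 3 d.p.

0.836

n = 4, Σg = 169, Σh = 45, Σg² = 7681, Σh² = 587, Σgh = 2076
nΣgh − ΣgΣh = 8304 − 7605 = 699
nΣg² − (Σg)² = 30724 − 28561 = 2163; nΣh² − (Σh)² = 2348 − 2025 = 323
r = 699 / √(2163 × 323) = 699 / 835.8523 ≈ 0.836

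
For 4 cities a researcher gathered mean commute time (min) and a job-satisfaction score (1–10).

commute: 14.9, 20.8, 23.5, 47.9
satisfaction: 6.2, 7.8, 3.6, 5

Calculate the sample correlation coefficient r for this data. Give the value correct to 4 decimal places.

-0.3393

n = 4, Σx = 107.1, Σy = 22.6, Σx² = 3501.31, Σy² = 137.24, Σxy = 578.72
nΣxy − ΣxΣy = 2314.88 − 2420.46 = -105.58
nΣx² − (Σx)² = 14005.24 − 11470.41 = 2534.83; nΣy² − (Σy)² = 548.96 − 510.76 = 38.2
r = -105.58 / √(2534.83 × 38.2) = -105.58 / 311.1760 ≈ -0.3393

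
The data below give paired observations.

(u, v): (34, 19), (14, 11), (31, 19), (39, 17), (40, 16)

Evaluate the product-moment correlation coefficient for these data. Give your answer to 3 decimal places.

n = 5, Σu = 158, Σv = 82, Σu² = 5434, Σv² = 1388, Σuv = 2692
nΣuv − ΣuΣv = 13460 − 12956 = 504
nΣu² − (Σu)² = 27170 − 24964 = 2206; nΣv² − (Σv)² = 6940 − 6724 = 216
r = 504 / √(2206 × 216) = 504 / 690.2869 ≈ 0.730

0.730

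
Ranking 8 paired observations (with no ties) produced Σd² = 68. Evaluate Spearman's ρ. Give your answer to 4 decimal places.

0.1905

ρ = 1 − 6Σd² / [n(n²−1)] = 1 − 6×68 / (8×63)
  = 1 − 408/504 = 1 − 0.80952 ≈ 0.1905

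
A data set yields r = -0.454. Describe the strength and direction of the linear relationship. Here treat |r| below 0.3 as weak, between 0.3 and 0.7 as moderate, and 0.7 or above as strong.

moderate negative

r = -0.454 < 0 so the relationship is negative.
|r| = 0.454, which falls in the moderate range.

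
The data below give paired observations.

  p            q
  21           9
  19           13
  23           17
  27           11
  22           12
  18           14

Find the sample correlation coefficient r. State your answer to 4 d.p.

n = 6, Σp = 130, Σq = 76, Σp² = 2868, Σq² = 1000, Σpq = 1640
nΣpq − ΣpΣq = 9840 − 9880 = -40
nΣp² − (Σp)² = 17208 − 16900 = 308; nΣq² − (Σq)² = 6000 − 5776 = 224
r = -40 / √(308 × 224) = -40 / 262.6633 ≈ -0.1523

-0.1523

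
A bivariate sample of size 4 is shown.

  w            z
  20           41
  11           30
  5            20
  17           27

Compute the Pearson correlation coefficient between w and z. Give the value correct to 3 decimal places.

0.835

n = 4, Σw = 53, Σz = 118, Σw² = 835, Σz² = 3710, Σwz = 1709
nΣwz − ΣwΣz = 6836 − 6254 = 582
nΣw² − (Σw)² = 3340 − 2809 = 531; nΣz² − (Σz)² = 14840 − 13924 = 916
r = 582 / √(531 × 916) = 582 / 697.4210 ≈ 0.835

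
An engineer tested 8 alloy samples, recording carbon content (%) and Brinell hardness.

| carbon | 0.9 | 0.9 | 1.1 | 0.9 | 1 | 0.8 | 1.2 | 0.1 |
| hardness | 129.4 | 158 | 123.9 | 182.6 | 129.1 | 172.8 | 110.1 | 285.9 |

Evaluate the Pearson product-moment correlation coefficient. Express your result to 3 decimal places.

-0.965

n = 8, Σx = 6.9, Σy = 1291.8, Σx² = 6.73, Σy² = 230789.8, Σxy = 987.34
nΣxy − ΣxΣy = 7898.72 − 8913.42 = -1014.7
nΣx² − (Σx)² = 53.84 − 47.61 = 6.23; nΣy² − (Σy)² = 1846318.4 − 1668747.24 = 177571.16
r = -1014.7 / √(6.23 × 177571.16) = -1014.7 / 1051.7929 ≈ -0.965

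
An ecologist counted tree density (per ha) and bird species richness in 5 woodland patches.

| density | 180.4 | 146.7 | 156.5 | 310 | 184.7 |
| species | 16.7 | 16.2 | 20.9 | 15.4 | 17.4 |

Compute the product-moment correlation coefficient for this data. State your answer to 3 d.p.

-0.528

n = 5, Σx = 978.3, Σy = 86.6, Σx² = 208771.39, Σy² = 1518.06, Σxy = 16647.85
nΣxy − ΣxΣy = 83239.25 − 84720.78 = -1481.53
nΣx² − (Σx)² = 1043856.95 − 957070.89 = 86786.06; nΣy² − (Σy)² = 7590.3 − 7499.56 = 90.74
r = -1481.53 / √(86786.06 × 90.74) = -1481.53 / 2806.2372 ≈ -0.528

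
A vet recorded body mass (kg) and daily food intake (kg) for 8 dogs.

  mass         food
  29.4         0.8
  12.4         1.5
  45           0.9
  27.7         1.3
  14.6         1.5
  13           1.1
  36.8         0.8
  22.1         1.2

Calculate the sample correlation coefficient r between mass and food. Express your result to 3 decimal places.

n = 8, Σx = 201, Σy = 9.1, Σx² = 6035.22, Σy² = 10.93, Σxy = 210.79
nΣxy − ΣxΣy = 1686.32 − 1829.1 = -142.78
nΣx² − (Σx)² = 48281.76 − 40401 = 7880.76; nΣy² − (Σy)² = 87.44 − 82.81 = 4.63
r = -142.78 / √(7880.76 × 4.63) = -142.78 / 191.0181 ≈ -0.747

-0.747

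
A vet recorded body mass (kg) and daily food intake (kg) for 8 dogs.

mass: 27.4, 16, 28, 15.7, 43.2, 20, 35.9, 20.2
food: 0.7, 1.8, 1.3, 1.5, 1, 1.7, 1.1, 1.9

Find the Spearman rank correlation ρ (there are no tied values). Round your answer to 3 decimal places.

-0.643

Rank mass: 5, 2, 6, 1, 8, 3, 7, 4
Rank food: 1, 7, 4, 5, 2, 6, 3, 8
d = rank(mass) − rank(food): 4, -5, 2, -4, 6, -3, 4, -4; Σd² = 138
ρ = 1 − 6Σd² / [n(n²−1)] = 1 − 6×138 / (8×63) = 1 − 828/504 ≈ -0.643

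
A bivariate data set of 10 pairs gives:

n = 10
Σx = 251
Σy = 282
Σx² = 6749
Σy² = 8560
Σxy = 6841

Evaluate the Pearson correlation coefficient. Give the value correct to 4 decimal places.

-0.4542

r = (nΣxy − ΣxΣy) / √[(nΣx² − (Σx)²)(nΣy² − (Σy)²)]
Numerator: 10×6841 − 251×282 = -2372
Denominator: √[(67490 − 63001)(85600 − 79524)] = √[4489 × 6076] = 5222.5630
r = -2372 / 5222.5630 ≈ -0.4542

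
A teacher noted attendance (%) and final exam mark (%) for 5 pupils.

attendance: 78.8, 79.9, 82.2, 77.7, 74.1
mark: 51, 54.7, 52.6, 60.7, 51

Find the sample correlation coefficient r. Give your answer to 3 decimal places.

n = 5, Σx = 392.7, Σy = 270, Σx² = 30878.39, Σy² = 14645.34, Σxy = 21208.54
nΣxy − ΣxΣy = 106042.7 − 106029 = 13.7
nΣx² − (Σx)² = 154391.95 − 154213.29 = 178.66; nΣy² − (Σy)² = 73226.7 − 72900 = 326.7
r = 13.7 / √(178.66 × 326.7) = 13.7 / 241.5952 ≈ 0.057

0.057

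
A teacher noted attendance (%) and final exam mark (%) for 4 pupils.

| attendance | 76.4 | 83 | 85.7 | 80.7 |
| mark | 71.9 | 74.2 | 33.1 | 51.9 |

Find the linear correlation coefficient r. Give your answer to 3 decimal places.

-0.643

n = 4, Σx = 325.8, Σy = 231.1, Σx² = 26582.94, Σy² = 14464.47, Σxy = 18676.76
nΣxy − ΣxΣy = 74707.04 − 75292.38 = -585.34
nΣx² − (Σx)² = 106331.76 − 106145.64 = 186.12; nΣy² − (Σy)² = 57857.88 − 53407.21 = 4450.67
r = -585.34 / √(186.12 × 4450.67) = -585.34 / 910.1421 ≈ -0.643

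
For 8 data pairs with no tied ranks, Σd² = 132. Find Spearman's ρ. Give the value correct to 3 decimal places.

-0.571

ρ = 1 − 6Σd² / [n(n²−1)] = 1 − 6×132 / (8×63)
  = 1 − 792/504 = 1 − 1.5714 ≈ -0.571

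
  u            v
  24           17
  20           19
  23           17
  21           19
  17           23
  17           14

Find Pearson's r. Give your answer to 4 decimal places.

-0.2118

n = 6, Σu = 122, Σv = 109, Σu² = 2524, Σv² = 2025, Σuv = 2207
nΣuv − ΣuΣv = 13242 − 13298 = -56
nΣu² − (Σu)² = 15144 − 14884 = 260; nΣv² − (Σv)² = 12150 − 11881 = 269
r = -56 / √(260 × 269) = -56 / 264.4617 ≈ -0.2118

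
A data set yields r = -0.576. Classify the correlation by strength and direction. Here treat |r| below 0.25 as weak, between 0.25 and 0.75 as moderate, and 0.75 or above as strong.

r = -0.576 < 0 so the relationship is negative.
|r| = 0.576, which falls in the moderate range.

moderate negative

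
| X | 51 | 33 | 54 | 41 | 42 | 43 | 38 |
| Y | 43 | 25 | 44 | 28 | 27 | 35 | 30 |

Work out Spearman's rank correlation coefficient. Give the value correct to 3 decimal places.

Rank X: 6, 1, 7, 3, 4, 5, 2
Rank Y: 6, 1, 7, 3, 2, 5, 4
d = rank(X) − rank(Y): 0, 0, 0, 0, 2, 0, -2; Σd² = 8
ρ = 1 − 6Σd² / [n(n²−1)] = 1 − 6×8 / (7×48) = 1 − 48/336 ≈ 0.857

0.857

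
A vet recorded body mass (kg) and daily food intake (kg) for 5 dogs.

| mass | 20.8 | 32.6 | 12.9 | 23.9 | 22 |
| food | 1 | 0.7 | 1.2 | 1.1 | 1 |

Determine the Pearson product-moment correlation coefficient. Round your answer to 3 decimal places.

-0.911

n = 5, Σx = 112.2, Σy = 5, Σx² = 2717.02, Σy² = 5.14, Σxy = 107.39
nΣxy − ΣxΣy = 536.95 − 561 = -24.05
nΣx² − (Σx)² = 13585.1 − 12588.84 = 996.26; nΣy² − (Σy)² = 25.7 − 25 = 0.7
r = -24.05 / √(996.26 × 0.7) = -24.05 / 26.4080 ≈ -0.911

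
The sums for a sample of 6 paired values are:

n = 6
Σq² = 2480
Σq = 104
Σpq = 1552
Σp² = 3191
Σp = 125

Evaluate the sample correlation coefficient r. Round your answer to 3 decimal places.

-0.975

r = (nΣpq − ΣpΣq) / √[(nΣp² − (Σp)²)(nΣq² − (Σq)²)]
Numerator: 6×1552 − 125×104 = -3688
Denominator: √[(19146 − 15625)(14880 − 10816)] = √[3521 × 4064] = 3782.7694
r = -3688 / 3782.7694 ≈ -0.975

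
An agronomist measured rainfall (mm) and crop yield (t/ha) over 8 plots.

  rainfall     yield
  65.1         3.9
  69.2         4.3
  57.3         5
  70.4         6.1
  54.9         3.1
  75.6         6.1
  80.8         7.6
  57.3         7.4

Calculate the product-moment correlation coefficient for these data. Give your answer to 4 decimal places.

0.4817

n = 8, Σx = 530.6, Σy = 43.5, Σx² = 35807.4, Σy² = 255.25, Σxy = 2936.84
nΣxy − ΣxΣy = 23494.72 − 23081.1 = 413.62
nΣx² − (Σx)² = 286459.2 − 281536.36 = 4922.84; nΣy² − (Σy)² = 2042 − 1892.25 = 149.75
r = 413.62 / √(4922.84 × 149.75) = 413.62 / 858.6008 ≈ 0.4817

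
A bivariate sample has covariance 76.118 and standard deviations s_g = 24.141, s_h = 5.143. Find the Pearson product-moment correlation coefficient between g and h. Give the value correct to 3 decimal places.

0.613

r = Cov(g,h) / (s_g · s_h) = 76.118 / (24.141 × 5.143)
  = 76.118 / 124.1572 ≈ 0.613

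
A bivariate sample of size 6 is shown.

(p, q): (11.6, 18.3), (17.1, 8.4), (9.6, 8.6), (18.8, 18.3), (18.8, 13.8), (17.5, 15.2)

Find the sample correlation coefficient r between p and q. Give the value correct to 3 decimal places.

0.252

n = 6, Σp = 93.4, Σq = 82.6, Σp² = 1532.26, Σq² = 1235.78, Σpq = 1307.96
nΣpq − ΣpΣq = 7847.76 − 7714.84 = 132.92
nΣp² − (Σp)² = 9193.56 − 8723.56 = 470; nΣq² − (Σq)² = 7414.68 − 6822.76 = 591.92
r = 132.92 / √(470 × 591.92) = 132.92 / 527.4490 ≈ 0.252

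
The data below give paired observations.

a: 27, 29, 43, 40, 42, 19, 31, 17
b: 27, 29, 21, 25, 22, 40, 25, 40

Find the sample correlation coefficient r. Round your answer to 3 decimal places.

-0.928

n = 8, Σa = 248, Σb = 229, Σa² = 8394, Σb² = 6945, Σab = 6612
nΣab − ΣaΣb = 52896 − 56792 = -3896
nΣa² − (Σa)² = 67152 − 61504 = 5648; nΣb² − (Σb)² = 55560 − 52441 = 3119
r = -3896 / √(5648 × 3119) = -3896 / 4197.1552 ≈ -0.928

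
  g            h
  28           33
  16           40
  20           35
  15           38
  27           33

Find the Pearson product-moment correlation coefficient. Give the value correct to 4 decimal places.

-0.9249

n = 5, Σg = 106, Σh = 179, Σg² = 2394, Σh² = 6447, Σgh = 3725
nΣgh − ΣgΣh = 18625 − 18974 = -349
nΣg² − (Σg)² = 11970 − 11236 = 734; nΣh² − (Σh)² = 32235 − 32041 = 194
r = -349 / √(734 × 194) = -349 / 377.3539 ≈ -0.9249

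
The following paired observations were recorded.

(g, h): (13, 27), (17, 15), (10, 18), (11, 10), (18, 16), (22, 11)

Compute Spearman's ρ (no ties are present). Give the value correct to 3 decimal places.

-0.257

Rank g: 3, 4, 1, 2, 5, 6
Rank h: 6, 3, 5, 1, 4, 2
d = rank(g) − rank(h): -3, 1, -4, 1, 1, 4; Σd² = 44
ρ = 1 − 6Σd² / [n(n²−1)] = 1 − 6×44 / (6×35) = 1 − 264/210 ≈ -0.257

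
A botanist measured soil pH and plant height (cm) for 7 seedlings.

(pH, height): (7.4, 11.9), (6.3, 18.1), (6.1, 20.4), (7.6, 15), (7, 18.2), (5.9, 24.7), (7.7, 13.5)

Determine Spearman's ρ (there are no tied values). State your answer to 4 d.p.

-0.8571

Rank pH: 5, 3, 2, 6, 4, 1, 7
Rank height: 1, 4, 6, 3, 5, 7, 2
d = rank(pH) − rank(height): 4, -1, -4, 3, -1, -6, 5; Σd² = 104
ρ = 1 − 6Σd² / [n(n²−1)] = 1 − 6×104 / (7×48) = 1 − 624/336 ≈ -0.8571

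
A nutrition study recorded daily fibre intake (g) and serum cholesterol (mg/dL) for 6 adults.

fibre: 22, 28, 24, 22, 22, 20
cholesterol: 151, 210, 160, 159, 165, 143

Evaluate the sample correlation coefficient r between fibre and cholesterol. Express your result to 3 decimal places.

n = 6, Σx = 138, Σy = 988, Σx² = 3212, Σy² = 165456, Σxy = 23030
nΣxy − ΣxΣy = 138180 − 136344 = 1836
nΣx² − (Σx)² = 19272 − 19044 = 228; nΣy² − (Σy)² = 992736 − 976144 = 16592
r = 1836 / √(228 × 16592) = 1836 / 1944.9874 ≈ 0.944

0.944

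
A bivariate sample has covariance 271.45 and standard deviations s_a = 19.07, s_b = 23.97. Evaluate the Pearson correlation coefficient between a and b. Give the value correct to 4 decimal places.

0.5938

r = Cov(a,b) / (s_a · s_b) = 271.45 / (19.07 × 23.97)
  = 271.45 / 457.1079 ≈ 0.5938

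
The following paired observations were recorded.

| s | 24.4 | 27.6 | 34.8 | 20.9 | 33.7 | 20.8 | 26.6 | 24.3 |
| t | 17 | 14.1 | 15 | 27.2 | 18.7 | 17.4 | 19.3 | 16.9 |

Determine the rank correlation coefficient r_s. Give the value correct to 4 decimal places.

-0.4048

Rank s: 4, 6, 8, 2, 7, 1, 5, 3
Rank t: 4, 1, 2, 8, 6, 5, 7, 3
d = rank(s) − rank(t): 0, 5, 6, -6, 1, -4, -2, 0; Σd² = 118
ρ = 1 − 6Σd² / [n(n²−1)] = 1 − 6×118 / (8×63) = 1 − 708/504 ≈ -0.4048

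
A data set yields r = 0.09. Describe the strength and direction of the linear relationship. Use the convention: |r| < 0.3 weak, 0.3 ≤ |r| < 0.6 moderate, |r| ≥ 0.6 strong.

weak positive

r = 0.09 > 0 so the relationship is positive.
|r| = 0.09, which falls in the weak range.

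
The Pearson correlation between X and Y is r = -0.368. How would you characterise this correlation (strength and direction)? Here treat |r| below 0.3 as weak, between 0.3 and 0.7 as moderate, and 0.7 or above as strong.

r = -0.368 < 0 so the relationship is negative.
|r| = 0.368, which falls in the moderate range.

moderate negative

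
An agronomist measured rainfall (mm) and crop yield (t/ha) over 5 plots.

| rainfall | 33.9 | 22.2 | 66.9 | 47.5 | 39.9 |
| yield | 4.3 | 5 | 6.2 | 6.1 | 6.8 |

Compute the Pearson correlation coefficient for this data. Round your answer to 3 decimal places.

0.558

n = 5, Σx = 210.4, Σy = 28.4, Σx² = 9965.92, Σy² = 165.38, Σxy = 1232.62
nΣxy − ΣxΣy = 6163.1 − 5975.36 = 187.74
nΣx² − (Σx)² = 49829.6 − 44268.16 = 5561.44; nΣy² − (Σy)² = 826.9 − 806.56 = 20.34
r = 187.74 / √(5561.44 × 20.34) = 187.74 / 336.3327 ≈ 0.558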